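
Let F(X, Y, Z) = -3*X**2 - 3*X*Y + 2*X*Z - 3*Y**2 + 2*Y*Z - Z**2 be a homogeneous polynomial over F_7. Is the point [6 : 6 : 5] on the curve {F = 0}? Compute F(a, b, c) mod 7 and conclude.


F(6,6,5) ≡ 2 (mod 7); P is NOT on the curve.

Evaluate F(6, 6, 5) term-by-term (mod 7).
  -3*X**2 ↦ -3·36·1·1 = -108
  -3*X*Y ↦ -3·6·6·1 = -108
  2*X*Z ↦ 2·6·1·5 = 60
  -3*Y**2 ↦ -3·1·36·1 = -108
  2*Y*Z ↦ 2·1·6·5 = 60
  -Z**2 ↦ -1·1·1·25 = -25
Sum: F(6, 6, 5) = (-108) + (-108) + (60) + (-108) + (60) + (-25) = -229.
Reducing mod 7: -229 ≡ 2 (mod 7).
Since F(a, b, c) ≡ 2 ≠ 0 (mod 7), P does NOT lie on the curve.


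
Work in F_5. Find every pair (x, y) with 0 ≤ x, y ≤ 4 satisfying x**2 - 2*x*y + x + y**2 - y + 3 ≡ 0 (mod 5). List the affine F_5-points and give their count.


Affine F_5-points: {(0, 2), (0, 4), (1, 0), (1, 3), (2, 1), (2, 4), (3, 0), (3, 2), (4, 1), (4, 3)}; count = 10.

For each of the 25 pairs (x, y) ∈ F_5², evaluate f(x, y) mod 5. Record the zeros.
  x = 0: [0↦3, 1↦3, 2↦0, 3↦4, 4↦0]  zeros at y ∈ {2, 4}
  x = 1: [0↦0, 1↦3, 2↦3, 3↦0, 4↦4]  zeros at y ∈ {0, 3}
  x = 2: [0↦4, 1↦0, 2↦3, 3↦3, 4↦0]  zeros at y ∈ {1, 4}
  x = 3: [0↦0, 1↦4, 2↦0, 3↦3, 4↦3]  zeros at y ∈ {0, 2}
  x = 4: [0↦3, 1↦0, 2↦4, 3↦0, 4↦3]  zeros at y ∈ {1, 3}
Collecting zeros: affine points = {(0, 2), (0, 4), (1, 0), (1, 3), (2, 1), (2, 4), (3, 0), (3, 2), (4, 1), (4, 3)}.
Total count |C(F_5)_aff| = 10.


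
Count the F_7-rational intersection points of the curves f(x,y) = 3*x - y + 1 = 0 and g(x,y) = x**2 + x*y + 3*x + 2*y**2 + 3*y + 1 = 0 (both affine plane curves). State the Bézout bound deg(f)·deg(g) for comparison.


Common zeros: ∅; count = 0; Bézout bound = 2.

deg(f) = 1, deg(g) = 2, so Bézout bound = 2.
Scan x ∈ F_7. For each x, list the y ∈ F_7 with f(x, y) ≡ 0 and those with g(x, y) ≡ 0 (mod 7); the common zeros in that column are the intersection.
  x = 0: f ≡ 0 at y ∈ {1}; g ≡ 0 at y ∈ {3, 6}; common: ∅.
  x = 1: f ≡ 0 at y ∈ {4}; g ≡ 0 at y ∈ {2, 3}; common: ∅.
  x = 2: f ≡ 0 at y ∈ {0}; g ≡ 0 at y ∈ {4}; common: ∅.
  x = 3: f ≡ 0 at y ∈ {3}; g ≡ 0 at y ∈ ∅; common: ∅.
  x = 4: f ≡ 0 at y ∈ {6}; g ≡ 0 at y ∈ ∅; common: ∅.
  x = 5: f ≡ 0 at y ∈ {2}; g ≡ 0 at y ∈ {4, 6}; common: ∅.
  x = 6: f ≡ 0 at y ∈ {5}; g ≡ 0 at y ∈ ∅; common: ∅.
Collecting: common zeros = ∅, so the count is 0.
Comparison with the Bézout bound: 0 ≤ 2 = deg(f)·deg(g), as expected for curves with no common component (the affine F_7-count falls short of the bound because intersections may lie at infinity, over extension fields, or carry multiplicity).


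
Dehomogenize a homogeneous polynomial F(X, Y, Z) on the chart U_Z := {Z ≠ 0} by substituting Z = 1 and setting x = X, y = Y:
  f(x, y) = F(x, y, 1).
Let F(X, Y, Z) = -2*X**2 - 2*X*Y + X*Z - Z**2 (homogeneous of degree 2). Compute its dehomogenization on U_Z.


f(x, y) = -2*x**2 - 2*x*y + x - 1

On U_Z we set Z = 1. Each monomial c·X^i·Y^j·Z^k in F becomes c·x^i·y^j·1^k = c·x^i·y^j.
Substituting Z = 1: F(X, Y, 1) = -2*x**2 - 2*x*y + x - 1.
Note: deg(f) ≤ deg(F) = 2; strict inequality happens when F is divisible by Z (lost terms).


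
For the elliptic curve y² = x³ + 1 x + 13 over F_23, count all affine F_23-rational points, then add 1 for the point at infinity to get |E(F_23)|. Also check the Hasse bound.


Affine points = {(0, 6), (0, 17), (2, 0), (4, 9), (4, 14), (7, 8), (7, 15), (8, 2), (8, 21), (16, 10), (16, 13), (20, 11), (20, 12), (21, 7), (21, 16)}; affine count = 15; |E(F_23)| = 16.

Discriminant check: Δ ∝ 4a³ + 27b² = 4·1³ + 27·13² = 4·1 + 27·169 ≡ 13 (mod 23). Nonzero ⇒ E is nonsingular.
For each x ∈ F_23, compute rhs = x³ + 1·x + 13 mod 23, then count y ∈ F_23 with y² ≡ rhs.
  x = 0: rhs = 13, matching y values: 6, 17 (2 points).
  x = 1: rhs = 15, matching y values: none (0 points).
  x = 2: rhs = 0, matching y values: 0 (1 points).
  x = 3: rhs = 20, matching y values: none (0 points).
  x = 4: rhs = 12, matching y values: 9, 14 (2 points).
  x = 5: rhs = 5, matching y values: none (0 points).
  x = 6: rhs = 5, matching y values: none (0 points).
  x = 7: rhs = 18, matching y values: 8, 15 (2 points).
  x = 8: rhs = 4, matching y values: 2, 21 (2 points).
  x = 9: rhs = 15, matching y values: none (0 points).
  x = 10: rhs = 11, matching y values: none (0 points).
  x = 11: rhs = 21, matching y values: none (0 points).
  x = 12: rhs = 5, matching y values: none (0 points).
  x = 13: rhs = 15, matching y values: none (0 points).
  x = 14: rhs = 11, matching y values: none (0 points).
  x = 15: rhs = 22, matching y values: none (0 points).
  x = 16: rhs = 8, matching y values: 10, 13 (2 points).
  x = 17: rhs = 21, matching y values: none (0 points).
  x = 18: rhs = 21, matching y values: none (0 points).
  x = 19: rhs = 14, matching y values: none (0 points).
  x = 20: rhs = 6, matching y values: 11, 12 (2 points).
  x = 21: rhs = 3, matching y values: 7, 16 (2 points).
  x = 22: rhs = 11, matching y values: none (0 points).
Total affine count: 15.
Full point count |E(F_23)| = 15 + 1 = 16.
Hasse bound: |16 − (23+1)| = |-8| = 8 ≤ 2√23 ≈ 9.5917 ✓.


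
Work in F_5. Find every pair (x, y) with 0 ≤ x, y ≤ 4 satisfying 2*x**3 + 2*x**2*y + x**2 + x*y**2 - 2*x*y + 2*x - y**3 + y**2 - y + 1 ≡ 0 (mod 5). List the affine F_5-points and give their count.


Affine F_5-points: {(0, 1), (0, 2), (0, 3), (1, 4), (2, 0), (2, 1), (2, 2), (3, 0), (3, 2), (4, 1), (4, 3)}; count = 11.

For each of the 25 pairs (x, y) ∈ F_5², evaluate f(x, y) mod 5. Record the zeros.
  x = 0: [0↦1, 1↦0, 2↦0, 3↦0, 4↦4]  zeros at y ∈ {1, 2, 3}
  x = 1: [0↦1, 1↦1, 2↦4, 3↦4, 4↦0]  zeros at y ∈ {4}
  x = 2: [0↦0, 1↦0, 2↦0, 3↦4, 4↦1]  zeros at y ∈ {0, 1, 2}
  x = 3: [0↦0, 1↦4, 2↦0, 3↦2, 4↦4]  zeros at y ∈ {0, 2}
  x = 4: [0↦3, 1↦0, 2↦1, 3↦0, 4↦1]  zeros at y ∈ {1, 3}
Collecting zeros: affine points = {(0, 1), (0, 2), (0, 3), (1, 4), (2, 0), (2, 1), (2, 2), (3, 0), (3, 2), (4, 1), (4, 3)}.
Total count |C(F_5)_aff| = 11.


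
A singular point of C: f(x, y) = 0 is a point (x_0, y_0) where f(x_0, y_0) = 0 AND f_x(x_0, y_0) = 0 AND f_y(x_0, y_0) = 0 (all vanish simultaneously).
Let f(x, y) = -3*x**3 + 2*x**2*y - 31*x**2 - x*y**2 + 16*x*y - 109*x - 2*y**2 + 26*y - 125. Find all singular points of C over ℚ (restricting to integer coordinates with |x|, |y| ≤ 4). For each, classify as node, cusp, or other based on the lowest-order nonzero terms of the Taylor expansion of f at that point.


Singular points: {(-3, 2)}; classification: cusp.

Compute partial derivatives:
  f_x = -9*x**2 + 4*x*y - 62*x - y**2 + 16*y - 109.
  f_y = 2*x**2 - 2*x*y + 16*x - 4*y + 26.
Scan x_0 ∈ {−4, ..., 4}. For each x_0, f_y(x_0, y) is a polynomial in y; find its integer roots y ∈ {−4, ..., 4}, then test f_x and f at those candidates.
  x = -4: f_y(-4, y) = 4*y - 6; no integer root y with |y| ≤ 4.
  x = -3: f_y(-3, y) = 2*y - 4; vanishes at y ∈ {2}. (-3, 2): f_x = 0, f = 0 — SINGULAR.
  x = -2: f_y(-2, y) = 2; no integer root y with |y| ≤ 4.
  x = -1: f_y(-1, y) = 12 - 2*y; no integer root y with |y| ≤ 4.
  x = 0: f_y(0, y) = 26 - 4*y; no integer root y with |y| ≤ 4.
  x = 1: f_y(1, y) = 44 - 6*y; no integer root y with |y| ≤ 4.
  x = 2: f_y(2, y) = 66 - 8*y; no integer root y with |y| ≤ 4.
  x = 3: f_y(3, y) = 92 - 10*y; no integer root y with |y| ≤ 4.
  x = 4: f_y(4, y) = 122 - 12*y; no integer root y with |y| ≤ 4.
Only singular point on the grid: (-3, 2).
Classify: substitute x = -3 + u, y = 2 + v and expand: f = -3*u**3 + 2*u**2*v - u*v**2 + v**2.
No constant or linear terms (consistent with a singular point). Quadratic part: v**2. Cubic part: -3*u**3 + 2*u**2*v - u*v**2.
The quadratic part v**2 is a perfect square, so there is a single (double) tangent line v = 0, i.e. y = 2. Restricting the cubic part to that line (v = 0) leaves -3*u**3 ≠ 0, so f is not divisible by v and the branch is v² ≈ 3*u**3 to lowest order — this is a cusp.
Classification: cusp.


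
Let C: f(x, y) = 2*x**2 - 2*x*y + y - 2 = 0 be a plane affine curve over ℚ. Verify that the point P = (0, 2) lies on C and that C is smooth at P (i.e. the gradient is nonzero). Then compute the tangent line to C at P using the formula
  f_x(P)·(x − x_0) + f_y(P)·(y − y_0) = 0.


Tangent line at P: -4*x + y - 2 = 0.

Step 1: f(0, 2) = 0, so P lies on C.
Step 2: partial derivatives
  f_x(x, y) = 4*x - 2*y, f_y(x, y) = 1 - 2*x.
  f_x(P) = -4, f_y(P) = 1 (gradient nonzero, so P is smooth).
Step 3: tangent line at P: -4·(x − 0) + 1·(y − 2) = 0.
Expanding: -4*x + y - 2 = 0.


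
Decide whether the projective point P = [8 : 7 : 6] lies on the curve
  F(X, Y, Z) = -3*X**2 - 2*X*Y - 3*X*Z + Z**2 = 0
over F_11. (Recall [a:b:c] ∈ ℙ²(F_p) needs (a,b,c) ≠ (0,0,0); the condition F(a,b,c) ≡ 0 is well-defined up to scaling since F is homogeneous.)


F(8,7,6) ≡ 6 (mod 11); P is NOT on the curve.

Evaluate F(8, 7, 6) term-by-term (mod 11).
  -3*X**2 ↦ -3·64·1·1 = -192
  -2*X*Y ↦ -2·8·7·1 = -112
  -3*X*Z ↦ -3·8·1·6 = -144
  Z**2 ↦ 1·1·1·36 = 36
Sum: F(8, 7, 6) = (-192) + (-112) + (-144) + (36) = -412.
Reducing mod 11: -412 ≡ 6 (mod 11).
Since F(a, b, c) ≡ 6 ≠ 0 (mod 11), P does NOT lie on the curve.


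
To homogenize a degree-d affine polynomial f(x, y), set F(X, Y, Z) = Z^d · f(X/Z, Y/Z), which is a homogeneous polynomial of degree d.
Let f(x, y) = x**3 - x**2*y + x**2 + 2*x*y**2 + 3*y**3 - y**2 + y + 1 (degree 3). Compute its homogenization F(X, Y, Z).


F(X, Y, Z) = X**3 - X**2*Y + X**2*Z + 2*X*Y**2 + 3*Y**3 - Y**2*Z + Y*Z**2 + Z**3

deg(f) = 3.
Substitute x = X/Z, y = Y/Z into f, then multiply by Z^3.
  monomial 1·x^3·y^0 ↦ 1·X^3·Y^0·Z^0.
  monomial -1·x^2·y^1 ↦ -1·X^2·Y^1·Z^0.
  monomial 1·x^2·y^0 ↦ 1·X^2·Y^0·Z^1.
  monomial 2·x^1·y^2 ↦ 2·X^1·Y^2·Z^0.
  monomial 3·x^0·y^3 ↦ 3·X^0·Y^3·Z^0.
  monomial -1·x^0·y^2 ↦ -1·X^0·Y^2·Z^1.
  monomial 1·x^0·y^1 ↦ 1·X^0·Y^1·Z^2.
  monomial 1·x^0·y^0 ↦ 1·X^0·Y^0·Z^3.
Collecting: F(X, Y, Z) = X**3 - X**2*Y + X**2*Z + 2*X*Y**2 + 3*Y**3 - Y**2*Z + Y*Z**2 + Z**3.


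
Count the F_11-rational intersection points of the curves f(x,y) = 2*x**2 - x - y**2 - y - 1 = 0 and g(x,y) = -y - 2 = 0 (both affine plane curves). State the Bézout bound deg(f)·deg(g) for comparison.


Common zeros: {(7, 9), (10, 9)}; count = 2; Bézout bound = 2.

deg(f) = 2, deg(g) = 1, so Bézout bound = 2.
Scan x ∈ F_11. For each x, list the y ∈ F_11 with f(x, y) ≡ 0 and those with g(x, y) ≡ 0 (mod 11); the common zeros in that column are the intersection.
  x = 0: f ≡ 0 at y ∈ ∅; g ≡ 0 at y ∈ {9}; common: ∅.
  x = 1: f ≡ 0 at y ∈ {0, 10}; g ≡ 0 at y ∈ {9}; common: ∅.
  x = 2: f ≡ 0 at y ∈ ∅; g ≡ 0 at y ∈ {9}; common: ∅.
  x = 3: f ≡ 0 at y ∈ ∅; g ≡ 0 at y ∈ {9}; common: ∅.
  x = 4: f ≡ 0 at y ∈ ∅; g ≡ 0 at y ∈ {9}; common: ∅.
  x = 5: f ≡ 0 at y ∈ {0, 10}; g ≡ 0 at y ∈ {9}; common: ∅.
  x = 6: f ≡ 0 at y ∈ ∅; g ≡ 0 at y ∈ {9}; common: ∅.
  x = 7: f ≡ 0 at y ∈ {1, 9}; g ≡ 0 at y ∈ {9}; common: {9}.
  x = 8: f ≡ 0 at y ∈ {4, 6}; g ≡ 0 at y ∈ {9}; common: ∅.
  x = 9: f ≡ 0 at y ∈ {4, 6}; g ≡ 0 at y ∈ {9}; common: ∅.
  x = 10: f ≡ 0 at y ∈ {1, 9}; g ≡ 0 at y ∈ {9}; common: {9}.
Collecting: common zeros = {(7, 9), (10, 9)}, so the count is 2.
Comparison with the Bézout bound: 2 ≤ 2 = deg(f)·deg(g), as expected for curves with no common component (the bound is attained).


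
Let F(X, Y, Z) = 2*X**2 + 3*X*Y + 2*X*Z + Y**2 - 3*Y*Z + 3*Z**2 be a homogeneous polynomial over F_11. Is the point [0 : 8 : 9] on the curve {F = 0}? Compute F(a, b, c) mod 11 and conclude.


F(0,8,9) ≡ 3 (mod 11); P is NOT on the curve.

Evaluate F(0, 8, 9) term-by-term (mod 11).
  2*X**2 ↦ 2·0·1·1 = 0
  3*X*Y ↦ 3·0·8·1 = 0
  2*X*Z ↦ 2·0·1·9 = 0
  Y**2 ↦ 1·1·64·1 = 64
  -3*Y*Z ↦ -3·1·8·9 = -216
  3*Z**2 ↦ 3·1·1·81 = 243
Sum: F(0, 8, 9) = (0) + (0) + (0) + (64) + (-216) + (243) = 91.
Reducing mod 11: 91 ≡ 3 (mod 11).
Since F(a, b, c) ≡ 3 ≠ 0 (mod 11), P does NOT lie on the curve.


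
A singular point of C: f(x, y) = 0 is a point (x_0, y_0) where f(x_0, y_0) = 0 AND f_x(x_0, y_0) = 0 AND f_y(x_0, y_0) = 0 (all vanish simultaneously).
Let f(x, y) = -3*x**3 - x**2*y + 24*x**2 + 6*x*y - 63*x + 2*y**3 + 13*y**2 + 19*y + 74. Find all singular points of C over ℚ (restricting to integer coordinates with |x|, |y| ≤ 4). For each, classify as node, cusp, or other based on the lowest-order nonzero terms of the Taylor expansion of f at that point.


Singular points: {(3, -2)}; classification: node.

Compute partial derivatives:
  f_x = -9*x**2 - 2*x*y + 48*x + 6*y - 63.
  f_y = -x**2 + 6*x + 6*y**2 + 26*y + 19.
Scan x_0 ∈ {−4, ..., 4}. For each x_0, f_y(x_0, y) is a polynomial in y; find its integer roots y ∈ {−4, ..., 4}, then test f_x and f at those candidates.
  x = -4: f_y(-4, y) = 6*y**2 + 26*y - 21; no integer root y with |y| ≤ 4.
  x = -3: f_y(-3, y) = 6*y**2 + 26*y - 8; no integer root y with |y| ≤ 4.
  x = -2: f_y(-2, y) = 6*y**2 + 26*y + 3; no integer root y with |y| ≤ 4.
  x = -1: f_y(-1, y) = 6*y**2 + 26*y + 12; no integer root y with |y| ≤ 4.
  x = 0: f_y(0, y) = 6*y**2 + 26*y + 19; no integer root y with |y| ≤ 4.
  x = 1: f_y(1, y) = 6*y**2 + 26*y + 24; vanishes at y ∈ {-3}. (1, -3): f_x = -36 ≠ 0.
  x = 2: f_y(2, y) = 6*y**2 + 26*y + 27; no integer root y with |y| ≤ 4.
  x = 3: f_y(3, y) = 6*y**2 + 26*y + 28; vanishes at y ∈ {-2}. (3, -2): f_x = 0, f = 0 — SINGULAR.
  x = 4: f_y(4, y) = 6*y**2 + 26*y + 27; no integer root y with |y| ≤ 4.
Only singular point on the grid: (3, -2).
Classify: substitute x = 3 + u, y = -2 + v and expand: f = -3*u**3 - u**2*v - u**2 + 2*v**3 + v**2.
No constant or linear terms (consistent with a singular point). Quadratic part: -u**2 + v**2. Cubic part: -3*u**3 - u**2*v + 2*v**3.
The quadratic part v**2 - u**2 = (v − u)(v + u) splits into two distinct linear factors, so there are two distinct tangent lines y − -2 = ±(x − 3) — this is a node (ordinary double point).
Classification: node.


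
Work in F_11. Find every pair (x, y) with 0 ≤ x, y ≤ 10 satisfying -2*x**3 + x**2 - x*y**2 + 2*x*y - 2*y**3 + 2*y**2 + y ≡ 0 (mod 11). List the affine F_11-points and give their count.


Affine F_11-points: {(0, 0), (0, 3), (0, 9), (4, 10), (5, 2), (5, 5), (5, 8), (6, 0), (7, 7), (7, 9), (9, 6), (10, 9)}; count = 12.

For each of the 121 pairs (x, y) ∈ F_11², evaluate f(x, y) mod 11. Record the zeros.
  x = 0: [0↦0, 1↦1, 2↦5, 3↦0, 4↦7, 5↦3, 6↦9, 7↦2, 8↦3, 9↦0, 10↦3]  zeros at y ∈ {0, 3, 9}
  x = 1: [0↦10, 1↦1, 2↦4, 3↦7, 4↦9, 5↦9, 6↦6, 7↦10, 8↦9, 9↦2, 10↦10]  zeros at y ∈ ∅
  x = 2: [0↦10, 1↦2, 2↦4, 3↦4, 4↦1, 5↦5, 6↦4, 7↦8, 8↦5, 9↦5, 10↦7]  zeros at y ∈ ∅
  x = 3: [0↦10, 1↦3, 2↦4, 3↦1, 4↦4, 5↦1, 6↦2, 7↦6, 8↦1, 9↦8, 10↦4]  zeros at y ∈ ∅
  x = 4: [0↦9, 1↦3, 2↦3, 3↦8, 4↦6, 5↦7, 6↦10, 7↦3, 8↦7, 9↦10, 10↦0]  zeros at y ∈ {10}
  x = 5: [0↦6, 1↦1, 2↦0, 3↦2, 4↦6, 5↦0, 6↦5, 7↦9, 8↦0, 9↦10, 10↦5]  zeros at y ∈ {2, 5, 8}
  x = 6: [0↦0, 1↦7, 2↦5, 3↦4, 4↦3, 5↦1, 6↦8, 7↦1, 8↦1, 9↦7, 10↦7]  zeros at y ∈ {0}
  x = 7: [0↦1, 1↦9, 2↦6, 3↦2, 4↦7, 5↦9, 6↦7, 7↦0, 8↦9, 9↦0, 10↦5]  zeros at y ∈ {7, 9}
  x = 8: [0↦8, 1↦6, 2↦2, 3↦6, 4↦6, 5↦1, 6↦1, 7↦5, 8↦1, 9↦10, 10↦9]  zeros at y ∈ ∅
  x = 9: [0↦9, 1↦8, 2↦3, 3↦4, 4↦10, 5↦9, 6↦0, 7↦4, 8↦9, 9↦3, 10↦7]  zeros at y ∈ {6}
  x = 10: [0↦3, 1↦3, 2↦8, 3↦6, 4↦7, 5↦10, 6↦3, 7↦7, 8↦10, 9↦0, 10↦9]  zeros at y ∈ {9}
Collecting zeros: affine points = {(0, 0), (0, 3), (0, 9), (4, 10), (5, 2), (5, 5), (5, 8), (6, 0), (7, 7), (7, 9), (9, 6), (10, 9)}.
Total count |C(F_11)_aff| = 12.


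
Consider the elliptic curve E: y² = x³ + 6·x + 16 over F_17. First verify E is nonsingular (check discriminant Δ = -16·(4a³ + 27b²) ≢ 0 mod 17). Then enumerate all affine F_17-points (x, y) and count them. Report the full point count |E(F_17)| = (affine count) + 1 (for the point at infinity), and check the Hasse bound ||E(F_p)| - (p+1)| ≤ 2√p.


Affine points = {(0, 4), (0, 13), (2, 6), (2, 11), (4, 6), (4, 11), (5, 1), (5, 16), (6, 8), (6, 9), (8, 7), (8, 10), (9, 0), (11, 6), (11, 11), (13, 8), (13, 9), (15, 8), (15, 9), (16, 3), (16, 14)}; affine count = 21; |E(F_17)| = 22.

Discriminant check: Δ ∝ 4a³ + 27b² = 4·6³ + 27·16² = 4·216 + 27·256 ≡ 7 (mod 17). Nonzero ⇒ E is nonsingular.
For each x ∈ F_17, compute rhs = x³ + 6·x + 16 mod 17, then count y ∈ F_17 with y² ≡ rhs.
  x = 0: rhs = 16, matching y values: 4, 13 (2 points).
  x = 1: rhs = 6, matching y values: none (0 points).
  x = 2: rhs = 2, matching y values: 6, 11 (2 points).
  x = 3: rhs = 10, matching y values: none (0 points).
  x = 4: rhs = 2, matching y values: 6, 11 (2 points).
  x = 5: rhs = 1, matching y values: 1, 16 (2 points).
  x = 6: rhs = 13, matching y values: 8, 9 (2 points).
  x = 7: rhs = 10, matching y values: none (0 points).
  x = 8: rhs = 15, matching y values: 7, 10 (2 points).
  x = 9: rhs = 0, matching y values: 0 (1 points).
  x = 10: rhs = 5, matching y values: none (0 points).
  x = 11: rhs = 2, matching y values: 6, 11 (2 points).
  x = 12: rhs = 14, matching y values: none (0 points).
  x = 13: rhs = 13, matching y values: 8, 9 (2 points).
  x = 14: rhs = 5, matching y values: none (0 points).
  x = 15: rhs = 13, matching y values: 8, 9 (2 points).
  x = 16: rhs = 9, matching y values: 3, 14 (2 points).
Total affine count: 21.
Full point count |E(F_17)| = 21 + 1 = 22.
Hasse bound: |22 − (17+1)| = |4| = 4 ≤ 2√17 ≈ 8.2462 ✓.


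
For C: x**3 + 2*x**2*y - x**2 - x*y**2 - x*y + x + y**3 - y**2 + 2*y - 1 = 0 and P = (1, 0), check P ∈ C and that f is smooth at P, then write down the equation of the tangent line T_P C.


Tangent line at P: 2*x + 3*y - 2 = 0.

Step 1: f(1, 0) = 0, so P lies on C.
Step 2: partial derivatives
  f_x(x, y) = 3*x**2 + 4*x*y - 2*x - y**2 - y + 1, f_y(x, y) = 2*x**2 - 2*x*y - x + 3*y**2 - 2*y + 2.
  f_x(P) = 2, f_y(P) = 3 (gradient nonzero, so P is smooth).
Step 3: tangent line at P: 2·(x − 1) + 3·(y − 0) = 0.
Expanding: 2*x + 3*y - 2 = 0.


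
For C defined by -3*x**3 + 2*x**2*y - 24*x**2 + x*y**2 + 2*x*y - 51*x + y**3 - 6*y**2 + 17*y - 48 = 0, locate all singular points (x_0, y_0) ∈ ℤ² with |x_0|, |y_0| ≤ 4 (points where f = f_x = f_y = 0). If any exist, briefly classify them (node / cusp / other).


Singular points: {(-2, 3)}; classification: cusp.

Compute partial derivatives:
  f_x = -9*x**2 + 4*x*y - 48*x + y**2 + 2*y - 51.
  f_y = 2*x**2 + 2*x*y + 2*x + 3*y**2 - 12*y + 17.
Scan x_0 ∈ {−4, ..., 4}. For each x_0, f_y(x_0, y) is a polynomial in y; find its integer roots y ∈ {−4, ..., 4}, then test f_x and f at those candidates.
  x = -4: f_y(-4, y) = 3*y**2 - 20*y + 41; no integer root y with |y| ≤ 4.
  x = -3: f_y(-3, y) = 3*y**2 - 18*y + 29; no integer root y with |y| ≤ 4.
  x = -2: f_y(-2, y) = 3*y**2 - 16*y + 21; vanishes at y ∈ {3}. (-2, 3): f_x = 0, f = 0 — SINGULAR.
  x = -1: f_y(-1, y) = 3*y**2 - 14*y + 17; no integer root y with |y| ≤ 4.
  x = 0: f_y(0, y) = 3*y**2 - 12*y + 17; no integer root y with |y| ≤ 4.
  x = 1: f_y(1, y) = 3*y**2 - 10*y + 21; no integer root y with |y| ≤ 4.
  x = 2: f_y(2, y) = 3*y**2 - 8*y + 29; no integer root y with |y| ≤ 4.
  x = 3: f_y(3, y) = 3*y**2 - 6*y + 41; no integer root y with |y| ≤ 4.
  x = 4: f_y(4, y) = 3*y**2 - 4*y + 57; no integer root y with |y| ≤ 4.
Only singular point on the grid: (-2, 3).
Classify: substitute x = -2 + u, y = 3 + v and expand: f = -3*u**3 + 2*u**2*v + u*v**2 + v**3 + v**2.
No constant or linear terms (consistent with a singular point). Quadratic part: v**2. Cubic part: -3*u**3 + 2*u**2*v + u*v**2 + v**3.
The quadratic part v**2 is a perfect square, so there is a single (double) tangent line v = 0, i.e. y = 3. Restricting the cubic part to that line (v = 0) leaves -3*u**3 ≠ 0, so f is not divisible by v and the branch is v² ≈ 3*u**3 to lowest order — this is a cusp.
Classification: cusp.


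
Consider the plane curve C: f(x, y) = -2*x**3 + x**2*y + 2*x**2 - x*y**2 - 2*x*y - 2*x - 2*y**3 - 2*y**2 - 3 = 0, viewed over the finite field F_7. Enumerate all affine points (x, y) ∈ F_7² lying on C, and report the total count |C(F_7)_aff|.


Affine F_7-points: {(0, 1), (1, 2), (2, 1), (2, 3), (3, 1), (4, 6)}; count = 6.

For each of the 49 pairs (x, y) ∈ F_7², evaluate f(x, y) mod 7. Record the zeros.
  x = 0: [0↦4, 1↦0, 2↦1, 3↦2, 4↦5, 5↦5, 6↦4]  zeros at y ∈ {1}
  x = 1: [0↦2, 1↦3, 2↦0, 3↦2, 4↦4, 5↦1, 6↦2]  zeros at y ∈ {2}
  x = 2: [0↦6, 1↦0, 2↦2, 3↦0, 4↦3, 5↦6, 6↦4]  zeros at y ∈ {1, 3}
  x = 3: [0↦4, 1↦0, 2↦2, 3↦5, 4↦4, 5↦1, 6↦5]  zeros at y ∈ {1}
  x = 4: [0↦5, 1↦5, 2↦2, 3↦5, 4↦2, 5↦2, 6↦0]  zeros at y ∈ {6}
  x = 5: [0↦4, 1↦3, 2↦4, 3↦2, 4↦6, 5↦4, 6↦5]  zeros at y ∈ ∅
  x = 6: [0↦3, 1↦3, 2↦3, 3↦5, 4↦4, 5↦2, 6↦1]  zeros at y ∈ ∅
Collecting zeros: affine points = {(0, 1), (1, 2), (2, 1), (2, 3), (3, 1), (4, 6)}.
Total count |C(F_7)_aff| = 6.


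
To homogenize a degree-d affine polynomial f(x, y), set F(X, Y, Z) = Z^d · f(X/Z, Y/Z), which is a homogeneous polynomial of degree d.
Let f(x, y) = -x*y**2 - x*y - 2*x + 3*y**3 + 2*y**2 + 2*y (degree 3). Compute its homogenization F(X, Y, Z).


F(X, Y, Z) = -X*Y**2 - X*Y*Z - 2*X*Z**2 + 3*Y**3 + 2*Y**2*Z + 2*Y*Z**2

deg(f) = 3.
Substitute x = X/Z, y = Y/Z into f, then multiply by Z^3.
  monomial -1·x^1·y^2 ↦ -1·X^1·Y^2·Z^0.
  monomial -1·x^1·y^1 ↦ -1·X^1·Y^1·Z^1.
  monomial -2·x^1·y^0 ↦ -2·X^1·Y^0·Z^2.
  monomial 3·x^0·y^3 ↦ 3·X^0·Y^3·Z^0.
  monomial 2·x^0·y^2 ↦ 2·X^0·Y^2·Z^1.
  monomial 2·x^0·y^1 ↦ 2·X^0·Y^1·Z^2.
Collecting: F(X, Y, Z) = -X*Y**2 - X*Y*Z - 2*X*Z**2 + 3*Y**3 + 2*Y**2*Z + 2*Y*Z**2.


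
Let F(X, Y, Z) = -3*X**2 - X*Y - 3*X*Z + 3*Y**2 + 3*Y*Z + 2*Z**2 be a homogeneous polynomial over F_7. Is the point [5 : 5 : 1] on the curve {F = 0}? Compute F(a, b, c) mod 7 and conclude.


F(5,5,1) ≡ 5 (mod 7); P is NOT on the curve.

Evaluate F(5, 5, 1) term-by-term (mod 7).
  -3*X**2 ↦ -3·25·1·1 = -75
  -X*Y ↦ -1·5·5·1 = -25
  -3*X*Z ↦ -3·5·1·1 = -15
  3*Y**2 ↦ 3·1·25·1 = 75
  3*Y*Z ↦ 3·1·5·1 = 15
  2*Z**2 ↦ 2·1·1·1 = 2
Sum: F(5, 5, 1) = (-75) + (-25) + (-15) + (75) + (15) + (2) = -23.
Reducing mod 7: -23 ≡ 5 (mod 7).
Since F(a, b, c) ≡ 5 ≠ 0 (mod 7), P does NOT lie on the curve.


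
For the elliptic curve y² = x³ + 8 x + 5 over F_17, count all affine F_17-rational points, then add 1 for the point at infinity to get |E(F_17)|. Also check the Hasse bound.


Affine points = {(4, 4), (4, 13), (5, 0), (7, 8), (7, 9), (11, 8), (11, 9), (15, 7), (15, 10), (16, 8), (16, 9)}; affine count = 11; |E(F_17)| = 12.

Discriminant check: Δ ∝ 4a³ + 27b² = 4·8³ + 27·5² = 4·512 + 27·25 ≡ 3 (mod 17). Nonzero ⇒ E is nonsingular.
For each x ∈ F_17, compute rhs = x³ + 8·x + 5 mod 17, then count y ∈ F_17 with y² ≡ rhs.
  x = 0: rhs = 5, matching y values: none (0 points).
  x = 1: rhs = 14, matching y values: none (0 points).
  x = 2: rhs = 12, matching y values: none (0 points).
  x = 3: rhs = 5, matching y values: none (0 points).
  x = 4: rhs = 16, matching y values: 4, 13 (2 points).
  x = 5: rhs = 0, matching y values: 0 (1 points).
  x = 6: rhs = 14, matching y values: none (0 points).
  x = 7: rhs = 13, matching y values: 8, 9 (2 points).
  x = 8: rhs = 3, matching y values: none (0 points).
  x = 9: rhs = 7, matching y values: none (0 points).
  x = 10: rhs = 14, matching y values: none (0 points).
  x = 11: rhs = 13, matching y values: 8, 9 (2 points).
  x = 12: rhs = 10, matching y values: none (0 points).
  x = 13: rhs = 11, matching y values: none (0 points).
  x = 14: rhs = 5, matching y values: none (0 points).
  x = 15: rhs = 15, matching y values: 7, 10 (2 points).
  x = 16: rhs = 13, matching y values: 8, 9 (2 points).
Total affine count: 11.
Full point count |E(F_17)| = 11 + 1 = 12.
Hasse bound: |12 − (17+1)| = |-6| = 6 ≤ 2√17 ≈ 8.2462 ✓.


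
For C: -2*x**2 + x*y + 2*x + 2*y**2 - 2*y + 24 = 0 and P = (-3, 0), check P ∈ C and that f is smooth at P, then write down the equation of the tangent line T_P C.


Tangent line at P: 14*x - 5*y + 42 = 0.

Step 1: f(-3, 0) = 0, so P lies on C.
Step 2: partial derivatives
  f_x(x, y) = -4*x + y + 2, f_y(x, y) = x + 4*y - 2.
  f_x(P) = 14, f_y(P) = -5 (gradient nonzero, so P is smooth).
Step 3: tangent line at P: 14·(x − -3) + -5·(y − 0) = 0.
Expanding: 14*x - 5*y + 42 = 0.


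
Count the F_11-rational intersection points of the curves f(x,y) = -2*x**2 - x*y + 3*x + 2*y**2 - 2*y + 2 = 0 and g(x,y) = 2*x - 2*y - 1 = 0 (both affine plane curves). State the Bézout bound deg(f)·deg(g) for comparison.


Common zeros: ∅; count = 0; Bézout bound = 2.

deg(f) = 2, deg(g) = 1, so Bézout bound = 2.
Scan x ∈ F_11. For each x, list the y ∈ F_11 with f(x, y) ≡ 0 and those with g(x, y) ≡ 0 (mod 11); the common zeros in that column are the intersection.
  x = 0: f ≡ 0 at y ∈ ∅; g ≡ 0 at y ∈ {5}; common: ∅.
  x = 1: f ≡ 0 at y ∈ ∅; g ≡ 0 at y ∈ {6}; common: ∅.
  x = 2: f ≡ 0 at y ∈ {0, 2}; g ≡ 0 at y ∈ {7}; common: ∅.
  x = 3: f ≡ 0 at y ∈ {9, 10}; g ≡ 0 at y ∈ {8}; common: ∅.
  x = 4: f ≡ 0 at y ∈ {1, 2}; g ≡ 0 at y ∈ {9}; common: ∅.
  x = 5: f ≡ 0 at y ∈ {0, 9}; g ≡ 0 at y ∈ {10}; common: ∅.
  x = 6: f ≡ 0 at y ∈ ∅; g ≡ 0 at y ∈ {0}; common: ∅.
  x = 7: f ≡ 0 at y ∈ ∅; g ≡ 0 at y ∈ {1}; common: ∅.
  x = 8: f ≡ 0 at y ∈ {1, 4}; g ≡ 0 at y ∈ {2}; common: ∅.
  x = 9: f ≡ 0 at y ∈ ∅; g ≡ 0 at y ∈ {3}; common: ∅.
  x = 10: f ≡ 0 at y ∈ {7, 10}; g ≡ 0 at y ∈ {4}; common: ∅.
Collecting: common zeros = ∅, so the count is 0.
Comparison with the Bézout bound: 0 ≤ 2 = deg(f)·deg(g), as expected for curves with no common component (the affine F_11-count falls short of the bound because intersections may lie at infinity, over extension fields, or carry multiplicity).


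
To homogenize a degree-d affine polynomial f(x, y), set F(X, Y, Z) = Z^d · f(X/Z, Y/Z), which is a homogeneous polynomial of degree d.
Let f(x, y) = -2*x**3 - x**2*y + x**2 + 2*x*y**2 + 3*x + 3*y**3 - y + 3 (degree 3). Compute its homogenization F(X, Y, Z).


F(X, Y, Z) = -2*X**3 - X**2*Y + X**2*Z + 2*X*Y**2 + 3*X*Z**2 + 3*Y**3 - Y*Z**2 + 3*Z**3

deg(f) = 3.
Substitute x = X/Z, y = Y/Z into f, then multiply by Z^3.
  monomial -2·x^3·y^0 ↦ -2·X^3·Y^0·Z^0.
  monomial -1·x^2·y^1 ↦ -1·X^2·Y^1·Z^0.
  monomial 1·x^2·y^0 ↦ 1·X^2·Y^0·Z^1.
  monomial 2·x^1·y^2 ↦ 2·X^1·Y^2·Z^0.
  monomial 3·x^1·y^0 ↦ 3·X^1·Y^0·Z^2.
  monomial 3·x^0·y^3 ↦ 3·X^0·Y^3·Z^0.
  monomial -1·x^0·y^1 ↦ -1·X^0·Y^1·Z^2.
  monomial 3·x^0·y^0 ↦ 3·X^0·Y^0·Z^3.
Collecting: F(X, Y, Z) = -2*X**3 - X**2*Y + X**2*Z + 2*X*Y**2 + 3*X*Z**2 + 3*Y**3 - Y*Z**2 + 3*Z**3.


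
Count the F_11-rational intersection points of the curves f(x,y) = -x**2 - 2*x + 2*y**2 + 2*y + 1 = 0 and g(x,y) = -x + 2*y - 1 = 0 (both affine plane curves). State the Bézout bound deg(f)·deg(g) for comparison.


Common zeros: {(4, 8), (7, 4)}; count = 2; Bézout bound = 2.

deg(f) = 2, deg(g) = 1, so Bézout bound = 2.
Scan x ∈ F_11. For each x, list the y ∈ F_11 with f(x, y) ≡ 0 and those with g(x, y) ≡ 0 (mod 11); the common zeros in that column are the intersection.
  x = 0: f ≡ 0 at y ∈ ∅; g ≡ 0 at y ∈ {6}; common: ∅.
  x = 1: f ≡ 0 at y ∈ {3, 7}; g ≡ 0 at y ∈ {1}; common: ∅.
  x = 2: f ≡ 0 at y ∈ {4, 6}; g ≡ 0 at y ∈ {7}; common: ∅.
  x = 3: f ≡ 0 at y ∈ ∅; g ≡ 0 at y ∈ {2}; common: ∅.
  x = 4: f ≡ 0 at y ∈ {2, 8}; g ≡ 0 at y ∈ {8}; common: {8}.
  x = 5: f ≡ 0 at y ∈ {2, 8}; g ≡ 0 at y ∈ {3}; common: ∅.
  x = 6: f ≡ 0 at y ∈ ∅; g ≡ 0 at y ∈ {9}; common: ∅.
  x = 7: f ≡ 0 at y ∈ {4, 6}; g ≡ 0 at y ∈ {4}; common: {4}.
  x = 8: f ≡ 0 at y ∈ {3, 7}; g ≡ 0 at y ∈ {10}; common: ∅.
  x = 9: f ≡ 0 at y ∈ ∅; g ≡ 0 at y ∈ {5}; common: ∅.
  x = 10: f ≡ 0 at y ∈ ∅; g ≡ 0 at y ∈ {0}; common: ∅.
Collecting: common zeros = {(4, 8), (7, 4)}, so the count is 2.
Comparison with the Bézout bound: 2 ≤ 2 = deg(f)·deg(g), as expected for curves with no common component (the bound is attained).


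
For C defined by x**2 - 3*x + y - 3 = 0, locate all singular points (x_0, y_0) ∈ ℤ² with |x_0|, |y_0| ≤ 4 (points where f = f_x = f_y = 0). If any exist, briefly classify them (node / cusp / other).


No singular points in the scanned grid; C is smooth there.

Compute partial derivatives:
  f_x = 2*x - 3.
  f_y = 1.
f_y = 1 is a nonzero constant, so f_y never vanishes: no point (x, y) can satisfy f = f_x = f_y = 0. In particular no (x, y) ∈ {−4, ..., 4}² is singular; the curve is smooth.


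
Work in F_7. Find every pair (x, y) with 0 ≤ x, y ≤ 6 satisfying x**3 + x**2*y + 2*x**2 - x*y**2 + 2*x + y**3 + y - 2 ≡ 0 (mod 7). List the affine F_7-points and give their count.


Affine F_7-points: {(0, 1), (0, 3), (2, 2), (2, 3), (2, 4), (3, 0), (3, 4), (3, 6)}; count = 8.

For each of the 49 pairs (x, y) ∈ F_7², evaluate f(x, y) mod 7. Record the zeros.
  x = 0: [0↦5, 1↦0, 2↦1, 3↦0, 4↦3, 5↦2, 6↦3]  zeros at y ∈ {1, 3}
  x = 1: [0↦3, 1↦5, 2↦4, 3↦6, 4↦3, 5↦1, 6↦6]  zeros at y ∈ ∅
  x = 2: [0↦4, 1↦1, 2↦0, 3↦0, 4↦0, 5↦6, 6↦3]  zeros at y ∈ {2, 3, 4}
  x = 3: [0↦0, 1↦1, 2↦2, 3↦2, 4↦0, 5↦2, 6↦0]  zeros at y ∈ {0, 4, 6}
  x = 4: [0↦4, 1↦4, 2↦2, 3↦4, 4↦2, 5↦2, 6↦3]  zeros at y ∈ ∅
  x = 5: [0↦1, 1↦2, 2↦6, 3↦5, 4↦5, 5↦5, 6↦4]  zeros at y ∈ ∅
  x = 6: [0↦4, 1↦1, 2↦6, 3↦4, 4↦1, 5↦3, 6↦2]  zeros at y ∈ ∅
Collecting zeros: affine points = {(0, 1), (0, 3), (2, 2), (2, 3), (2, 4), (3, 0), (3, 4), (3, 6)}.
Total count |C(F_7)_aff| = 8.


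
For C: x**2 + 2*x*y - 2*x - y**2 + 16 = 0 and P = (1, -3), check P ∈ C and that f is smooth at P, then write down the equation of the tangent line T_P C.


Tangent line at P: -6*x + 8*y + 30 = 0.

Step 1: f(1, -3) = 0, so P lies on C.
Step 2: partial derivatives
  f_x(x, y) = 2*x + 2*y - 2, f_y(x, y) = 2*x - 2*y.
  f_x(P) = -6, f_y(P) = 8 (gradient nonzero, so P is smooth).
Step 3: tangent line at P: -6·(x − 1) + 8·(y − -3) = 0.
Expanding: -6*x + 8*y + 30 = 0.


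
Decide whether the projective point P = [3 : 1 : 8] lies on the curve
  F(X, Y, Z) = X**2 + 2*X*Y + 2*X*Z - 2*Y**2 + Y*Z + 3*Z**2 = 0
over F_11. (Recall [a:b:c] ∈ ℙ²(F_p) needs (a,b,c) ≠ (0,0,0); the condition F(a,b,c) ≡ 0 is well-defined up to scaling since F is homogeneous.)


F(3,1,8) ≡ 8 (mod 11); P is NOT on the curve.

Evaluate F(3, 1, 8) term-by-term (mod 11).
  X**2 ↦ 1·9·1·1 = 9
  2*X*Y ↦ 2·3·1·1 = 6
  2*X*Z ↦ 2·3·1·8 = 48
  -2*Y**2 ↦ -2·1·1·1 = -2
  Y*Z ↦ 1·1·1·8 = 8
  3*Z**2 ↦ 3·1·1·64 = 192
Sum: F(3, 1, 8) = (9) + (6) + (48) + (-2) + (8) + (192) = 261.
Reducing mod 11: 261 ≡ 8 (mod 11).
Since F(a, b, c) ≡ 8 ≠ 0 (mod 11), P does NOT lie on the curve.


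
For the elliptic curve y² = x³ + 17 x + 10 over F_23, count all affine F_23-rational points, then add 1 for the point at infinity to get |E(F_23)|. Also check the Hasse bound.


Affine points = {(2, 11), (2, 12), (4, 2), (4, 21), (5, 6), (5, 17), (6, 11), (6, 12), (7, 9), (7, 14), (9, 8), (9, 15), (13, 6), (13, 17), (14, 5), (14, 18), (15, 11), (15, 12), (16, 10), (16, 13), (19, 4), (19, 19), (20, 1), (20, 22)}; affine count = 24; |E(F_23)| = 25.

Discriminant check: Δ ∝ 4a³ + 27b² = 4·17³ + 27·10² = 4·4913 + 27·100 ≡ 19 (mod 23). Nonzero ⇒ E is nonsingular.
For each x ∈ F_23, compute rhs = x³ + 17·x + 10 mod 23, then count y ∈ F_23 with y² ≡ rhs.
  x = 0: rhs = 10, matching y values: none (0 points).
  x = 1: rhs = 5, matching y values: none (0 points).
  x = 2: rhs = 6, matching y values: 11, 12 (2 points).
  x = 3: rhs = 19, matching y values: none (0 points).
  x = 4: rhs = 4, matching y values: 2, 21 (2 points).
  x = 5: rhs = 13, matching y values: 6, 17 (2 points).
  x = 6: rhs = 6, matching y values: 11, 12 (2 points).
  x = 7: rhs = 12, matching y values: 9, 14 (2 points).
  x = 8: rhs = 14, matching y values: none (0 points).
  x = 9: rhs = 18, matching y values: 8, 15 (2 points).
  x = 10: rhs = 7, matching y values: none (0 points).
  x = 11: rhs = 10, matching y values: none (0 points).
  x = 12: rhs = 10, matching y values: none (0 points).
  x = 13: rhs = 13, matching y values: 6, 17 (2 points).
  x = 14: rhs = 2, matching y values: 5, 18 (2 points).
  x = 15: rhs = 6, matching y values: 11, 12 (2 points).
  x = 16: rhs = 8, matching y values: 10, 13 (2 points).
  x = 17: rhs = 14, matching y values: none (0 points).
  x = 18: rhs = 7, matching y values: none (0 points).
  x = 19: rhs = 16, matching y values: 4, 19 (2 points).
  x = 20: rhs = 1, matching y values: 1, 22 (2 points).
  x = 21: rhs = 14, matching y values: none (0 points).
  x = 22: rhs = 15, matching y values: none (0 points).
Total affine count: 24.
Full point count |E(F_23)| = 24 + 1 = 25.
Hasse bound: |25 − (23+1)| = |1| = 1 ≤ 2√23 ≈ 9.5917 ✓.


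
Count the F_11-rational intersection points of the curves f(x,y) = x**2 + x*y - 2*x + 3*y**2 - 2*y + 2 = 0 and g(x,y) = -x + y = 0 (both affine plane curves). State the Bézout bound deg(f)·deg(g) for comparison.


Common zeros: {(4, 4), (10, 10)}; count = 2; Bézout bound = 2.

deg(f) = 2, deg(g) = 1, so Bézout bound = 2.
Scan x ∈ F_11. For each x, list the y ∈ F_11 with f(x, y) ≡ 0 and those with g(x, y) ≡ 0 (mod 11); the common zeros in that column are the intersection.
  x = 0: f ≡ 0 at y ∈ ∅; g ≡ 0 at y ∈ {0}; common: ∅.
  x = 1: f ≡ 0 at y ∈ {2}; g ≡ 0 at y ∈ {1}; common: ∅.
  x = 2: f ≡ 0 at y ∈ {5, 6}; g ≡ 0 at y ∈ {2}; common: ∅.
  x = 3: f ≡ 0 at y ∈ ∅; g ≡ 0 at y ∈ {3}; common: ∅.
  x = 4: f ≡ 0 at y ∈ {4, 10}; g ≡ 0 at y ∈ {4}; common: {4}.
  x = 5: f ≡ 0 at y ∈ {4, 6}; g ≡ 0 at y ∈ {5}; common: ∅.
  x = 6: f ≡ 0 at y ∈ {1, 5}; g ≡ 0 at y ∈ {6}; common: ∅.
  x = 7: f ≡ 0 at y ∈ ∅; g ≡ 0 at y ∈ {7}; common: ∅.
  x = 8: f ≡ 0 at y ∈ ∅; g ≡ 0 at y ∈ {8}; common: ∅.
  x = 9: f ≡ 0 at y ∈ ∅; g ≡ 0 at y ∈ {9}; common: ∅.
  x = 10: f ≡ 0 at y ∈ {2, 10}; g ≡ 0 at y ∈ {10}; common: {10}.
Collecting: common zeros = {(4, 4), (10, 10)}, so the count is 2.
Comparison with the Bézout bound: 2 ≤ 2 = deg(f)·deg(g), as expected for curves with no common component (the bound is attained).


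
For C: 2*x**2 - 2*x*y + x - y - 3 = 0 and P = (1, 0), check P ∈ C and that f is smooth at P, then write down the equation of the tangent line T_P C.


Tangent line at P: 5*x - 3*y - 5 = 0.

Step 1: f(1, 0) = 0, so P lies on C.
Step 2: partial derivatives
  f_x(x, y) = 4*x - 2*y + 1, f_y(x, y) = -2*x - 1.
  f_x(P) = 5, f_y(P) = -3 (gradient nonzero, so P is smooth).
Step 3: tangent line at P: 5·(x − 1) + -3·(y − 0) = 0.
Expanding: 5*x - 3*y - 5 = 0.


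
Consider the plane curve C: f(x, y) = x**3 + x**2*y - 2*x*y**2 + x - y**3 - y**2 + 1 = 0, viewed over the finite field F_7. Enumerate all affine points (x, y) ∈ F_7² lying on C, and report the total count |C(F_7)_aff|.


Affine F_7-points: {(0, 3), (1, 1), (1, 4), (1, 6), (2, 3), (3, 5), (6, 1), (6, 6)}; count = 8.

For each of the 49 pairs (x, y) ∈ F_7², evaluate f(x, y) mod 7. Record the zeros.
  x = 0: [0↦1, 1↦6, 2↦3, 3↦0, 4↦5, 5↦5, 6↦1]  zeros at y ∈ {3}
  x = 1: [0↦3, 1↦0, 2↦6, 3↦1, 4↦0, 5↦4, 6↦0]  zeros at y ∈ {1, 4, 6}
  x = 2: [0↦4, 1↦2, 2↦5, 3↦0, 4↦2, 5↦5, 6↦3]  zeros at y ∈ {3}
  x = 3: [0↦3, 1↦4, 2↦6, 3↦3, 4↦3, 5↦0, 6↦2]  zeros at y ∈ {5}
  x = 4: [0↦6, 1↦5, 2↦1, 3↦2, 4↦2, 5↦2, 6↦3]  zeros at y ∈ ∅
  x = 5: [0↦5, 1↦4, 2↦3, 3↦3, 4↦5, 5↦3, 6↦5]  zeros at y ∈ ∅
  x = 6: [0↦6, 1↦0, 2↦4, 3↦5, 4↦4, 5↦2, 6↦0]  zeros at y ∈ {1, 6}
Collecting zeros: affine points = {(0, 3), (1, 1), (1, 4), (1, 6), (2, 3), (3, 5), (6, 1), (6, 6)}.
Total count |C(F_7)_aff| = 8.


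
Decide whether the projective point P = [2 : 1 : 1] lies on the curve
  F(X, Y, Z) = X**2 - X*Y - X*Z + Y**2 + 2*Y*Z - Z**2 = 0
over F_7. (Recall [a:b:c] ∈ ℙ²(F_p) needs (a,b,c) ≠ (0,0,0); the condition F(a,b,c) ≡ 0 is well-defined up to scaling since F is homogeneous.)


F(2,1,1) ≡ 2 (mod 7); P is NOT on the curve.

Evaluate F(2, 1, 1) term-by-term (mod 7).
  X**2 ↦ 1·4·1·1 = 4
  -X*Y ↦ -1·2·1·1 = -2
  -X*Z ↦ -1·2·1·1 = -2
  Y**2 ↦ 1·1·1·1 = 1
  2*Y*Z ↦ 2·1·1·1 = 2
  -Z**2 ↦ -1·1·1·1 = -1
Sum: F(2, 1, 1) = (4) + (-2) + (-2) + (1) + (2) + (-1) = 2.
Reducing mod 7: 2 ≡ 2 (mod 7).
Since F(a, b, c) ≡ 2 ≠ 0 (mod 7), P does NOT lie on the curve.


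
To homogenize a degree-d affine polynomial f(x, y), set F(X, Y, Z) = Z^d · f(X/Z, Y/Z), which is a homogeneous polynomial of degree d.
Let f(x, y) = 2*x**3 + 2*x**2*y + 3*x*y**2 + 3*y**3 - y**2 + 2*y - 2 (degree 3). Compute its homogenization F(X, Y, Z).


F(X, Y, Z) = 2*X**3 + 2*X**2*Y + 3*X*Y**2 + 3*Y**3 - Y**2*Z + 2*Y*Z**2 - 2*Z**3

deg(f) = 3.
Substitute x = X/Z, y = Y/Z into f, then multiply by Z^3.
  monomial 2·x^3·y^0 ↦ 2·X^3·Y^0·Z^0.
  monomial 2·x^2·y^1 ↦ 2·X^2·Y^1·Z^0.
  monomial 3·x^1·y^2 ↦ 3·X^1·Y^2·Z^0.
  monomial 3·x^0·y^3 ↦ 3·X^0·Y^3·Z^0.
  monomial -1·x^0·y^2 ↦ -1·X^0·Y^2·Z^1.
  monomial 2·x^0·y^1 ↦ 2·X^0·Y^1·Z^2.
  monomial -2·x^0·y^0 ↦ -2·X^0·Y^0·Z^3.
Collecting: F(X, Y, Z) = 2*X**3 + 2*X**2*Y + 3*X*Y**2 + 3*Y**3 - Y**2*Z + 2*Y*Z**2 - 2*Z**3.


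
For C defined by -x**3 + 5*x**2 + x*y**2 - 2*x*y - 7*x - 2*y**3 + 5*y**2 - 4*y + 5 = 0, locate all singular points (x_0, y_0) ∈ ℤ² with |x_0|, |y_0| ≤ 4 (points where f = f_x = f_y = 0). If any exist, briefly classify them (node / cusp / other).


Singular points: {(2, 1)}; classification: node.

Compute partial derivatives:
  f_x = -3*x**2 + 10*x + y**2 - 2*y - 7.
  f_y = 2*x*y - 2*x - 6*y**2 + 10*y - 4.
Scan x_0 ∈ {−4, ..., 4}. For each x_0, f_y(x_0, y) is a polynomial in y; find its integer roots y ∈ {−4, ..., 4}, then test f_x and f at those candidates.
  x = -4: f_y(-4, y) = -6*y**2 + 2*y + 4; vanishes at y ∈ {1}. (-4, 1): f_x = -96 ≠ 0.
  x = -3: f_y(-3, y) = -6*y**2 + 4*y + 2; vanishes at y ∈ {1}. (-3, 1): f_x = -65 ≠ 0.
  x = -2: f_y(-2, y) = -6*y**2 + 6*y; vanishes at y ∈ {0, 1}. (-2, 0): f_x = -39 ≠ 0; (-2, 1): f_x = -40 ≠ 0.
  x = -1: f_y(-1, y) = -6*y**2 + 8*y - 2; vanishes at y ∈ {1}. (-1, 1): f_x = -21 ≠ 0.
  x = 0: f_y(0, y) = -6*y**2 + 10*y - 4; vanishes at y ∈ {1}. (0, 1): f_x = -8 ≠ 0.
  x = 1: f_y(1, y) = -6*y**2 + 12*y - 6; vanishes at y ∈ {1}. (1, 1): f_x = -1 ≠ 0.
  x = 2: f_y(2, y) = -6*y**2 + 14*y - 8; vanishes at y ∈ {1}. (2, 1): f_x = 0, f = 0 — SINGULAR.
  x = 3: f_y(3, y) = -6*y**2 + 16*y - 10; vanishes at y ∈ {1}. (3, 1): f_x = -5 ≠ 0.
  x = 4: f_y(4, y) = -6*y**2 + 18*y - 12; vanishes at y ∈ {1, 2}. (4, 1): f_x = -16 ≠ 0; (4, 2): f_x = -15 ≠ 0.
Only singular point on the grid: (2, 1).
Classify: substitute x = 2 + u, y = 1 + v and expand: f = -u**3 - u**2 + u*v**2 - 2*v**3 + v**2.
No constant or linear terms (consistent with a singular point). Quadratic part: -u**2 + v**2. Cubic part: -u**3 + u*v**2 - 2*v**3.
The quadratic part v**2 - u**2 = (v − u)(v + u) splits into two distinct linear factors, so there are two distinct tangent lines y − 1 = ±(x − 2) — this is a node (ordinary double point).
Classification: node.


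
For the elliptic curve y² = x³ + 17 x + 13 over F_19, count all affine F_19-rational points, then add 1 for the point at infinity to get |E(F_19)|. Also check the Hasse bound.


Affine points = {(2, 6), (2, 13), (7, 0), (10, 9), (10, 10), (11, 7), (11, 12), (12, 8), (12, 11), (16, 7), (16, 12), (17, 3), (17, 16)}; affine count = 13; |E(F_19)| = 14.

Discriminant check: Δ ∝ 4a³ + 27b² = 4·17³ + 27·13² = 4·4913 + 27·169 ≡ 9 (mod 19). Nonzero ⇒ E is nonsingular.
For each x ∈ F_19, compute rhs = x³ + 17·x + 13 mod 19, then count y ∈ F_19 with y² ≡ rhs.
  x = 0: rhs = 13, matching y values: none (0 points).
  x = 1: rhs = 12, matching y values: none (0 points).
  x = 2: rhs = 17, matching y values: 6, 13 (2 points).
  x = 3: rhs = 15, matching y values: none (0 points).
  x = 4: rhs = 12, matching y values: none (0 points).
  x = 5: rhs = 14, matching y values: none (0 points).
  x = 6: rhs = 8, matching y values: none (0 points).
  x = 7: rhs = 0, matching y values: 0 (1 points).
  x = 8: rhs = 15, matching y values: none (0 points).
  x = 9: rhs = 2, matching y values: none (0 points).
  x = 10: rhs = 5, matching y values: 9, 10 (2 points).
  x = 11: rhs = 11, matching y values: 7, 12 (2 points).
  x = 12: rhs = 7, matching y values: 8, 11 (2 points).
  x = 13: rhs = 18, matching y values: none (0 points).
  x = 14: rhs = 12, matching y values: none (0 points).
  x = 15: rhs = 14, matching y values: none (0 points).
  x = 16: rhs = 11, matching y values: 7, 12 (2 points).
  x = 17: rhs = 9, matching y values: 3, 16 (2 points).
  x = 18: rhs = 14, matching y values: none (0 points).
Total affine count: 13.
Full point count |E(F_19)| = 13 + 1 = 14.
Hasse bound: |14 − (19+1)| = |-6| = 6 ≤ 2√19 ≈ 8.7178 ✓.
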